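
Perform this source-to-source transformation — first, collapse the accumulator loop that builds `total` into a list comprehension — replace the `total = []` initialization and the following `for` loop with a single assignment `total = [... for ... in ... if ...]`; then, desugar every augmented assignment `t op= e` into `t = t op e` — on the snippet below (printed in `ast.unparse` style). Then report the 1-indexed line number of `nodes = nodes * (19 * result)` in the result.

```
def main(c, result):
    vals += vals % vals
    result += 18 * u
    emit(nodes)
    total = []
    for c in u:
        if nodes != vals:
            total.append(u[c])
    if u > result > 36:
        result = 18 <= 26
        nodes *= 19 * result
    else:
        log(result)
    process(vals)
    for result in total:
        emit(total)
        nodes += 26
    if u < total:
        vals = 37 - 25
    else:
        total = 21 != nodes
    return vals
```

8

Transformed code:
def main(c, result):
    vals = vals + vals % vals
    result = result + 18 * u
    emit(nodes)
    total = [u[c] for c in u if nodes != vals]
    if u > result > 36:
        result = 18 <= 26
        nodes = nodes * (19 * result)
    else:
        log(result)
    process(vals)
    for result in total:
        emit(total)
        nodes = nodes + 26
    if u < total:
        vals = 37 - 25
    else:
        total = 21 != nodes
    return vals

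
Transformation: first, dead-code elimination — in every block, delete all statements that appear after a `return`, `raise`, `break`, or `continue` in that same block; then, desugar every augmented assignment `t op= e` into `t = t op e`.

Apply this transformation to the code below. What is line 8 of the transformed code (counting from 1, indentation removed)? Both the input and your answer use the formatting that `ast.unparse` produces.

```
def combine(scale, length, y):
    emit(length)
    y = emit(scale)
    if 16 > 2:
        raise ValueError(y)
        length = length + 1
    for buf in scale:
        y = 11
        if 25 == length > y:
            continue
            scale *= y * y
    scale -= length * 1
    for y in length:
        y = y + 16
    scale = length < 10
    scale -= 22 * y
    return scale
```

if 25 == length > y:

Transformed code:
def combine(scale, length, y):
    emit(length)
    y = emit(scale)
    if 16 > 2:
        raise ValueError(y)
    for buf in scale:
        y = 11
        if 25 == length > y:
            continue
    scale = scale - length * 1
    for y in length:
        y = y + 16
    scale = length < 10
    scale = scale - 22 * y
    return scale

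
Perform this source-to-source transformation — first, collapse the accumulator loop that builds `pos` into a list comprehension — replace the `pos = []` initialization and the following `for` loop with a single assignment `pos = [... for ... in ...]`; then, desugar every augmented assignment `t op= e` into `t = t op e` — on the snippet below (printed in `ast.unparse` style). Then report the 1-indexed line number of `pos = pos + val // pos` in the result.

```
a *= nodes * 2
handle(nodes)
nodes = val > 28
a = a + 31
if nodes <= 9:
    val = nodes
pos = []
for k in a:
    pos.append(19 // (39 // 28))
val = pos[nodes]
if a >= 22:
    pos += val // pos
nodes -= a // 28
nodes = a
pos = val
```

Transformed code:
a = a * (nodes * 2)
handle(nodes)
nodes = val > 28
a = a + 31
if nodes <= 9:
    val = nodes
pos = [19 // (39 // 28) for k in a]
val = pos[nodes]
if a >= 22:
    pos = pos + val // pos
nodes = nodes - a // 28
nodes = a
pos = val

10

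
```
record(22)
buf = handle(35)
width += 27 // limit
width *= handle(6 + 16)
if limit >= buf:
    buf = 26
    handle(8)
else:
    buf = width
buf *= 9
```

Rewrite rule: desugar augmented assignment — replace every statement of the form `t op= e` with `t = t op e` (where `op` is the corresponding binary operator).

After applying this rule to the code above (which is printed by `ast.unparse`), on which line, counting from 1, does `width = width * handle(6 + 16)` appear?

Transformed code:
record(22)
buf = handle(35)
width = width + 27 // limit
width = width * handle(6 + 16)
if limit >= buf:
    buf = 26
    handle(8)
else:
    buf = width
buf = buf * 9

4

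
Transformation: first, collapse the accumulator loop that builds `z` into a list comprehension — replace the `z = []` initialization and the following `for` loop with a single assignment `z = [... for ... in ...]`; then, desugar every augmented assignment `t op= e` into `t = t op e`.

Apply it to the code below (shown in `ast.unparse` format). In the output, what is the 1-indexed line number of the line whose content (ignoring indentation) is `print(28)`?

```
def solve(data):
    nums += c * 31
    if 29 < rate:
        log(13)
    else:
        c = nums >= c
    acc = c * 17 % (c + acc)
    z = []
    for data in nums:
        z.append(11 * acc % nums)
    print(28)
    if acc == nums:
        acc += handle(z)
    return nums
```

9

Transformed code:
def solve(data):
    nums = nums + c * 31
    if 29 < rate:
        log(13)
    else:
        c = nums >= c
    acc = c * 17 % (c + acc)
    z = [11 * acc % nums for data in nums]
    print(28)
    if acc == nums:
        acc = acc + handle(z)
    return nums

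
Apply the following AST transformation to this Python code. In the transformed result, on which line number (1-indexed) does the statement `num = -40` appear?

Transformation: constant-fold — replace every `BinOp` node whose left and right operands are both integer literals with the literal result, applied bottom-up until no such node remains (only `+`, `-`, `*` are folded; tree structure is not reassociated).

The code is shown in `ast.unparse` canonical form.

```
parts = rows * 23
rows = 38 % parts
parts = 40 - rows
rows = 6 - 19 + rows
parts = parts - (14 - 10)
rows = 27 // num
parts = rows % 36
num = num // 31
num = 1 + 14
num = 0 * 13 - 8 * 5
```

10

Transformed code:
parts = rows * 23
rows = 38 % parts
parts = 40 - rows
rows = -13 + rows
parts = parts - 4
rows = 27 // num
parts = rows % 36
num = num // 31
num = 15
num = -40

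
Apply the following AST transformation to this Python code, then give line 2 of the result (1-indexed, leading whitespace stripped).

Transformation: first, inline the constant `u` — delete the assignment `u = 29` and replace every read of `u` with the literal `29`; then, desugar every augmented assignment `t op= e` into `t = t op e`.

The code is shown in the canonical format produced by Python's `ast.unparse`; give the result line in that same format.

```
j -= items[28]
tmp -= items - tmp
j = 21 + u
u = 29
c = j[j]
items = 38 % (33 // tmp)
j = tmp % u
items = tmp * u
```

tmp = tmp - (items - tmp)

Transformed code:
j = j - items[28]
tmp = tmp - (items - tmp)
j = 21 + 29
c = j[j]
items = 38 % (33 // tmp)
j = tmp % 29
items = tmp * 29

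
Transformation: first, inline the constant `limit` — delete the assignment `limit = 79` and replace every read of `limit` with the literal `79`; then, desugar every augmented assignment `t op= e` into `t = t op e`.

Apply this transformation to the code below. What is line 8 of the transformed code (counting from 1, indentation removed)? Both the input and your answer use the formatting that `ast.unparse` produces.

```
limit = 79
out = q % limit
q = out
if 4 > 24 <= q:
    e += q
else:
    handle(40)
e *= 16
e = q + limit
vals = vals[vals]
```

e = q + 79

Transformed code:
out = q % 79
q = out
if 4 > 24 <= q:
    e = e + q
else:
    handle(40)
e = e * 16
e = q + 79
vals = vals[vals]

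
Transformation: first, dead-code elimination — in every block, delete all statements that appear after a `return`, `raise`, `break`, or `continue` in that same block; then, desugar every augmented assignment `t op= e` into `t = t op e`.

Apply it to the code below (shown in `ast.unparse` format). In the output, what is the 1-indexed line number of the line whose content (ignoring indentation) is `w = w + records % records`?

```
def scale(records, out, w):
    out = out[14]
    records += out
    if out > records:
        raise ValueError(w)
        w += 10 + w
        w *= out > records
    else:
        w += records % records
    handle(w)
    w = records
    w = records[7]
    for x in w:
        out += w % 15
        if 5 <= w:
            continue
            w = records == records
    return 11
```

Transformed code:
def scale(records, out, w):
    out = out[14]
    records = records + out
    if out > records:
        raise ValueError(w)
    else:
        w = w + records % records
    handle(w)
    w = records
    w = records[7]
    for x in w:
        out = out + w % 15
        if 5 <= w:
            continue
    return 11

7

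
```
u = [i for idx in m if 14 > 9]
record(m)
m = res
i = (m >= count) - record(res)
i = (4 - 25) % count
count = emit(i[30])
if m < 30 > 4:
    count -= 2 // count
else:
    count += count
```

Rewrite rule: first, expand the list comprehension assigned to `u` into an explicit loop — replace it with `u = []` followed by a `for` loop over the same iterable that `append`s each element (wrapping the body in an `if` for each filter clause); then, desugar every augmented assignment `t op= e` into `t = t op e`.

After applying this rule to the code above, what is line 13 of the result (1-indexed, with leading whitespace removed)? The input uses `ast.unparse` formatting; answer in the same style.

count = count + count

Transformed code:
u = []
for idx in m:
    if 14 > 9:
        u.append(i)
record(m)
m = res
i = (m >= count) - record(res)
i = (4 - 25) % count
count = emit(i[30])
if m < 30 > 4:
    count = count - 2 // count
else:
    count = count + count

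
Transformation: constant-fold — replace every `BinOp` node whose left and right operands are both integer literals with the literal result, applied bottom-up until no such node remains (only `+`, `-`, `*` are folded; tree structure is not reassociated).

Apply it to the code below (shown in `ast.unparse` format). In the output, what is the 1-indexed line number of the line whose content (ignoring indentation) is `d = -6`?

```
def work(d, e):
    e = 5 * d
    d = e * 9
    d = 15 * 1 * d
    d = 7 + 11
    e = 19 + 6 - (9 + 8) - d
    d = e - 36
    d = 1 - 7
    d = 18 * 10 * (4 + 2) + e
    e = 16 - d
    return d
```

Transformed code:
def work(d, e):
    e = 5 * d
    d = e * 9
    d = 15 * d
    d = 18
    e = 8 - d
    d = e - 36
    d = -6
    d = 1080 + e
    e = 16 - d
    return d

8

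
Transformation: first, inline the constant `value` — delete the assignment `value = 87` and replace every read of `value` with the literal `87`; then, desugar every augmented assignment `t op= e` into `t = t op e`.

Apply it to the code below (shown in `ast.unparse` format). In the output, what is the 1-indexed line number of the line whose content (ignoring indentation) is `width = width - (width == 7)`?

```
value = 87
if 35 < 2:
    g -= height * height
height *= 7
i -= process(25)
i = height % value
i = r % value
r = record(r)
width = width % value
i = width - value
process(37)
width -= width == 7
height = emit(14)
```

11

Transformed code:
if 35 < 2:
    g = g - height * height
height = height * 7
i = i - process(25)
i = height % 87
i = r % 87
r = record(r)
width = width % 87
i = width - 87
process(37)
width = width - (width == 7)
height = emit(14)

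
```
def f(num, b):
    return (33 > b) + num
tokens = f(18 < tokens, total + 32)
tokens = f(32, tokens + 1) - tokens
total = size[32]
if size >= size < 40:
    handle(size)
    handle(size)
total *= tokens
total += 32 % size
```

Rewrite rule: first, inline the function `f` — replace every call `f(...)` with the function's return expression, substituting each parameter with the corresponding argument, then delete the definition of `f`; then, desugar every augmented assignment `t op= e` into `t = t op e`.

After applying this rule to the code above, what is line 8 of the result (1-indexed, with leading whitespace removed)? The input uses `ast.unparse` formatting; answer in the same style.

total = total + 32 % size

Transformed code:
tokens = (33 > total + 32) + (18 < tokens)
tokens = (33 > tokens + 1) + 32 - tokens
total = size[32]
if size >= size < 40:
    handle(size)
    handle(size)
total = total * tokens
total = total + 32 % size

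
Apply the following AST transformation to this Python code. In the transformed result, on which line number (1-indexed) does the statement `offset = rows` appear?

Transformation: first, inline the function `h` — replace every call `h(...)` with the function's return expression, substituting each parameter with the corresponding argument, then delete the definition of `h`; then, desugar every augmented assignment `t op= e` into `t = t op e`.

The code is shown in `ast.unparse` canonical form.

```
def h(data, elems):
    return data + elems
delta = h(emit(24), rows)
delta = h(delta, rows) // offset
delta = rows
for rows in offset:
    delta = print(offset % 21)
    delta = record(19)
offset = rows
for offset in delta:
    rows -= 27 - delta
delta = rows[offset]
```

7

Transformed code:
delta = emit(24) + rows
delta = (delta + rows) // offset
delta = rows
for rows in offset:
    delta = print(offset % 21)
    delta = record(19)
offset = rows
for offset in delta:
    rows = rows - (27 - delta)
delta = rows[offset]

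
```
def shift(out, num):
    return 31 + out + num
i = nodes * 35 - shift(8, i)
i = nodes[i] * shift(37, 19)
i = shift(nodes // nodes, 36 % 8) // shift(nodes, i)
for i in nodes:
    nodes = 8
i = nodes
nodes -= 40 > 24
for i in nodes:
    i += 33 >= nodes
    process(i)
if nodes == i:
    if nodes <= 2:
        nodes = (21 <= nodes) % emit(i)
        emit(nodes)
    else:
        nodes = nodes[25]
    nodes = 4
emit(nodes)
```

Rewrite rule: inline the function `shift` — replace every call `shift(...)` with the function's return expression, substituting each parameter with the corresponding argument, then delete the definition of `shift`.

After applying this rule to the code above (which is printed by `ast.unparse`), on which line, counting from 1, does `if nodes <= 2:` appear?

12

Transformed code:
i = nodes * 35 - (31 + 8 + i)
i = nodes[i] * (31 + 37 + 19)
i = (31 + nodes // nodes + 36 % 8) // (31 + nodes + i)
for i in nodes:
    nodes = 8
i = nodes
nodes -= 40 > 24
for i in nodes:
    i += 33 >= nodes
    process(i)
if nodes == i:
    if nodes <= 2:
        nodes = (21 <= nodes) % emit(i)
        emit(nodes)
    else:
        nodes = nodes[25]
    nodes = 4
emit(nodes)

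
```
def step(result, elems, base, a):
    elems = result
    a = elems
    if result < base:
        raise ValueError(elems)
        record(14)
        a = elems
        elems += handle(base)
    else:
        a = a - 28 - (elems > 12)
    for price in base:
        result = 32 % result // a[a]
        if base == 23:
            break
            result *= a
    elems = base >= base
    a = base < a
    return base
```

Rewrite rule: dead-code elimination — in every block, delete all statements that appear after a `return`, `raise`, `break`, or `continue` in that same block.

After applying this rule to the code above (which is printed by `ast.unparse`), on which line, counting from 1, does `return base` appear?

Transformed code:
def step(result, elems, base, a):
    elems = result
    a = elems
    if result < base:
        raise ValueError(elems)
    else:
        a = a - 28 - (elems > 12)
    for price in base:
        result = 32 % result // a[a]
        if base == 23:
            break
    elems = base >= base
    a = base < a
    return base

14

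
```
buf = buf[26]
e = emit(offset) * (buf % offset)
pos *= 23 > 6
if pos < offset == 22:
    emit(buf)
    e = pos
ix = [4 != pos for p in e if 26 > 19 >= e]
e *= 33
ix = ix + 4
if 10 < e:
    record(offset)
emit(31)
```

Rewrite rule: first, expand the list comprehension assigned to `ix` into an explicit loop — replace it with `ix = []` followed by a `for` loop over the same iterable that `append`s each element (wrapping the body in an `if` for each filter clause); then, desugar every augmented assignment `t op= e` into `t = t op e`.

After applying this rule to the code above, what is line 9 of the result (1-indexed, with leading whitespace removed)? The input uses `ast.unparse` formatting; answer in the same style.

Transformed code:
buf = buf[26]
e = emit(offset) * (buf % offset)
pos = pos * (23 > 6)
if pos < offset == 22:
    emit(buf)
    e = pos
ix = []
for p in e:
    if 26 > 19 >= e:
        ix.append(4 != pos)
e = e * 33
ix = ix + 4
if 10 < e:
    record(offset)
emit(31)

if 26 > 19 >= e:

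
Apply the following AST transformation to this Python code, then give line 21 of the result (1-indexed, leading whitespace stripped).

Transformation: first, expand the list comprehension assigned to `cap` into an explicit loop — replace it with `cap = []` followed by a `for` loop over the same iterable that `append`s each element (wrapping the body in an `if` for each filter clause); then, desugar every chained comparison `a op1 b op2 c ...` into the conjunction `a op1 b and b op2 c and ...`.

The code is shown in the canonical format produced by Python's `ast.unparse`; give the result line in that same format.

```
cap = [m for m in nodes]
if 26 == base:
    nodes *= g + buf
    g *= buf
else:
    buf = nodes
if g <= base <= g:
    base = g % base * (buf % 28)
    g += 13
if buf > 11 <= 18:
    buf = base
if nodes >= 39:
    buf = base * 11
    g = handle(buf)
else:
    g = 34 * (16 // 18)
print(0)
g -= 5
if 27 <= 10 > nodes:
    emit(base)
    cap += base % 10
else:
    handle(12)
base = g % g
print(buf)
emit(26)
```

if 27 <= 10 and 10 > nodes:

Transformed code:
cap = []
for m in nodes:
    cap.append(m)
if 26 == base:
    nodes *= g + buf
    g *= buf
else:
    buf = nodes
if g <= base and base <= g:
    base = g % base * (buf % 28)
    g += 13
if buf > 11 and 11 <= 18:
    buf = base
if nodes >= 39:
    buf = base * 11
    g = handle(buf)
else:
    g = 34 * (16 // 18)
print(0)
g -= 5
if 27 <= 10 and 10 > nodes:
    emit(base)
    cap += base % 10
else:
    handle(12)
base = g % g
print(buf)
emit(26)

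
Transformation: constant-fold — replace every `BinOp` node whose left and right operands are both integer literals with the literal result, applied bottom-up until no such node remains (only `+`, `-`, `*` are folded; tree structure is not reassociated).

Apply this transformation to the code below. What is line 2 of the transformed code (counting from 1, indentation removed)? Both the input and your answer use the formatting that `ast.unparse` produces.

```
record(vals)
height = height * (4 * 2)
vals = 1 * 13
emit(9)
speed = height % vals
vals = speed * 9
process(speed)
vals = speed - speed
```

Transformed code:
record(vals)
height = height * 8
vals = 13
emit(9)
speed = height % vals
vals = speed * 9
process(speed)
vals = speed - speed

height = height * 8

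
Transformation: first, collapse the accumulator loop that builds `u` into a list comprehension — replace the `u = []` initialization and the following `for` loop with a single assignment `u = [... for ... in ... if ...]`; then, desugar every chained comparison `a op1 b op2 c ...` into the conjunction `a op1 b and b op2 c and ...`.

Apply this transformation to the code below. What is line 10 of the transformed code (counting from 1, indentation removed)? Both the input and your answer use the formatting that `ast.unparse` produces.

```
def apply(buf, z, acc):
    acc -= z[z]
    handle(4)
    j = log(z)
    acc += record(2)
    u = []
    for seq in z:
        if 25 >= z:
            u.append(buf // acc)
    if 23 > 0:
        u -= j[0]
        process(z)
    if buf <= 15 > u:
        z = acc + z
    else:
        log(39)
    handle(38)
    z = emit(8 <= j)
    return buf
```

Transformed code:
def apply(buf, z, acc):
    acc -= z[z]
    handle(4)
    j = log(z)
    acc += record(2)
    u = [buf // acc for seq in z if 25 >= z]
    if 23 > 0:
        u -= j[0]
        process(z)
    if buf <= 15 and 15 > u:
        z = acc + z
    else:
        log(39)
    handle(38)
    z = emit(8 <= j)
    return buf

if buf <= 15 and 15 > u:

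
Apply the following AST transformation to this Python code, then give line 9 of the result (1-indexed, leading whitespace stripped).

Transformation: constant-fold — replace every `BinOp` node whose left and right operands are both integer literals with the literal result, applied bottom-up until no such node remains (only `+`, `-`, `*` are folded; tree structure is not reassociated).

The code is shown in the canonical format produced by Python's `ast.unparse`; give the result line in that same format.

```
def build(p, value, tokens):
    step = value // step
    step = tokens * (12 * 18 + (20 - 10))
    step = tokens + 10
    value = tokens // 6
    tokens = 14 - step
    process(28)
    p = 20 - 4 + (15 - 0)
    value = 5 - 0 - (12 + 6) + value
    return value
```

Transformed code:
def build(p, value, tokens):
    step = value // step
    step = tokens * 226
    step = tokens + 10
    value = tokens // 6
    tokens = 14 - step
    process(28)
    p = 31
    value = -13 + value
    return value

value = -13 + value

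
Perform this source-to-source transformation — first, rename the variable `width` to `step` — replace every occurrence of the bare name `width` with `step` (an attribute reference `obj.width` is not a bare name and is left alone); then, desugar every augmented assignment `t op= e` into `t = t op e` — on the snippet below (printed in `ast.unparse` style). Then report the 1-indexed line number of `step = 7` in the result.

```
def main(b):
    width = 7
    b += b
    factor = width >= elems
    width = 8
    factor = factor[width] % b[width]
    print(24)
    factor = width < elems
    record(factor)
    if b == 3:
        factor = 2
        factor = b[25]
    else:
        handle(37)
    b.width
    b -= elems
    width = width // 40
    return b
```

2

Transformed code:
def main(b):
    step = 7
    b = b + b
    factor = step >= elems
    step = 8
    factor = factor[step] % b[step]
    print(24)
    factor = step < elems
    record(factor)
    if b == 3:
        factor = 2
        factor = b[25]
    else:
        handle(37)
    b.width
    b = b - elems
    step = step // 40
    return b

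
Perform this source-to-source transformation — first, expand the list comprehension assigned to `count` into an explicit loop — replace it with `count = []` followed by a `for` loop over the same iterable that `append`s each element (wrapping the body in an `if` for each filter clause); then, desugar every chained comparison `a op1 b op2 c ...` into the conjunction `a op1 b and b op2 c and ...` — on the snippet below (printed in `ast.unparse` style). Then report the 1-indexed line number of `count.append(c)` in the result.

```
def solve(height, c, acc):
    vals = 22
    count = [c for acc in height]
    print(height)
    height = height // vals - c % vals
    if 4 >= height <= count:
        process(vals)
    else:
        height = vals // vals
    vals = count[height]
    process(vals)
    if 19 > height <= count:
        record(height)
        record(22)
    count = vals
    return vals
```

Transformed code:
def solve(height, c, acc):
    vals = 22
    count = []
    for acc in height:
        count.append(c)
    print(height)
    height = height // vals - c % vals
    if 4 >= height and height <= count:
        process(vals)
    else:
        height = vals // vals
    vals = count[height]
    process(vals)
    if 19 > height and height <= count:
        record(height)
        record(22)
    count = vals
    return vals

5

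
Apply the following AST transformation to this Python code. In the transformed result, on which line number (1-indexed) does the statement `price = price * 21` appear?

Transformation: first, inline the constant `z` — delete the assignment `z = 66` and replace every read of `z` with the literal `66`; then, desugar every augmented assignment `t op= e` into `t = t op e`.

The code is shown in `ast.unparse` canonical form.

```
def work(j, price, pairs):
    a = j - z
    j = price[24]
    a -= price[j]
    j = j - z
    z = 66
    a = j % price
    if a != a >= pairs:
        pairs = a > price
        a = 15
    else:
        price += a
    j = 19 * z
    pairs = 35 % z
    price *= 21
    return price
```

Transformed code:
def work(j, price, pairs):
    a = j - 66
    j = price[24]
    a = a - price[j]
    j = j - 66
    a = j % price
    if a != a >= pairs:
        pairs = a > price
        a = 15
    else:
        price = price + a
    j = 19 * 66
    pairs = 35 % 66
    price = price * 21
    return price

14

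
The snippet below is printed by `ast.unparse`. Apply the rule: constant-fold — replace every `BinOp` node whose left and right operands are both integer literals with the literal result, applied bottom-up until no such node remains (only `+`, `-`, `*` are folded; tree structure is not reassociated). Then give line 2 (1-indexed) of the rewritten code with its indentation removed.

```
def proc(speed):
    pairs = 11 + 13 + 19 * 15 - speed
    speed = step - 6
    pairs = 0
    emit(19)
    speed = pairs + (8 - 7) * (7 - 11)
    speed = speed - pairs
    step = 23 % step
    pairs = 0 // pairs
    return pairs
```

Transformed code:
def proc(speed):
    pairs = 309 - speed
    speed = step - 6
    pairs = 0
    emit(19)
    speed = pairs + -4
    speed = speed - pairs
    step = 23 % step
    pairs = 0 // pairs
    return pairs

pairs = 309 - speed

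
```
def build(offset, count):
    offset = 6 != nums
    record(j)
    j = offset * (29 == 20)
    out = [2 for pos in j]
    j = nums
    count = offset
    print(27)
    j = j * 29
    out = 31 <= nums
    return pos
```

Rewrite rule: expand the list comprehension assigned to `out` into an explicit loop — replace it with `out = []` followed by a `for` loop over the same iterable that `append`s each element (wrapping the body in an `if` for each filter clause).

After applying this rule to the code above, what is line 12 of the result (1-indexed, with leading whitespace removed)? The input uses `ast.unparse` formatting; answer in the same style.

out = 31 <= nums

Transformed code:
def build(offset, count):
    offset = 6 != nums
    record(j)
    j = offset * (29 == 20)
    out = []
    for pos in j:
        out.append(2)
    j = nums
    count = offset
    print(27)
    j = j * 29
    out = 31 <= nums
    return pos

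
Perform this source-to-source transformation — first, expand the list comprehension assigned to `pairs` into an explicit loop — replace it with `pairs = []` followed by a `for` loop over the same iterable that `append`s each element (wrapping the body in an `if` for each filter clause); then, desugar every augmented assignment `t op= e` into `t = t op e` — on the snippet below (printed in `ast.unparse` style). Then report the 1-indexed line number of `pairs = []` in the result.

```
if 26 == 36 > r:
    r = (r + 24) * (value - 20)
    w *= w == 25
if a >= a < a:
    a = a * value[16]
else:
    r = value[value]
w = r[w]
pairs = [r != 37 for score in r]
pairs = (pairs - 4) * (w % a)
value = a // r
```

Transformed code:
if 26 == 36 > r:
    r = (r + 24) * (value - 20)
    w = w * (w == 25)
if a >= a < a:
    a = a * value[16]
else:
    r = value[value]
w = r[w]
pairs = []
for score in r:
    pairs.append(r != 37)
pairs = (pairs - 4) * (w % a)
value = a // r

9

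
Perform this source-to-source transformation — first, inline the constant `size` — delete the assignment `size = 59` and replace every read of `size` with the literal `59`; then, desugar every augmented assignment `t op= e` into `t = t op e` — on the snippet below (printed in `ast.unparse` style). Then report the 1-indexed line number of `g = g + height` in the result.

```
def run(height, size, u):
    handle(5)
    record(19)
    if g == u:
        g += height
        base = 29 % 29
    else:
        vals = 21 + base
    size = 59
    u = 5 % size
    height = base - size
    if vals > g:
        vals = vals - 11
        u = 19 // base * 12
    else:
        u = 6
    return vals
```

5

Transformed code:
def run(height, size, u):
    handle(5)
    record(19)
    if g == u:
        g = g + height
        base = 29 % 29
    else:
        vals = 21 + base
    u = 5 % 59
    height = base - 59
    if vals > g:
        vals = vals - 11
        u = 19 // base * 12
    else:
        u = 6
    return vals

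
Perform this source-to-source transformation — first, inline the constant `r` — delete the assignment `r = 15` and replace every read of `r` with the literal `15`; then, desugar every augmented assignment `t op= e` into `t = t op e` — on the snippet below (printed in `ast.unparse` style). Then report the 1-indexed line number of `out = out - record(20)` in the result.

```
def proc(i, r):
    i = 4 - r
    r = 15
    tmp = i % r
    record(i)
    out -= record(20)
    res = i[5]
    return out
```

Transformed code:
def proc(i, r):
    i = 4 - 15
    tmp = i % 15
    record(i)
    out = out - record(20)
    res = i[5]
    return out

5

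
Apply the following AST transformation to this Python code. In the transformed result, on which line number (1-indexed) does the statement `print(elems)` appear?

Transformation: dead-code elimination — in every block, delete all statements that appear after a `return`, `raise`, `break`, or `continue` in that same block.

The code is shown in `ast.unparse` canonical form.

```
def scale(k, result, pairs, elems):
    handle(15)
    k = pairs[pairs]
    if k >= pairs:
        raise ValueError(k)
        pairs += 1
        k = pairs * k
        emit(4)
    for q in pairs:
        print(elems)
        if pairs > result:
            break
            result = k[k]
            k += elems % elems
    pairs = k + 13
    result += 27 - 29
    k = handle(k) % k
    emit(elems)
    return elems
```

Transformed code:
def scale(k, result, pairs, elems):
    handle(15)
    k = pairs[pairs]
    if k >= pairs:
        raise ValueError(k)
    for q in pairs:
        print(elems)
        if pairs > result:
            break
    pairs = k + 13
    result += 27 - 29
    k = handle(k) % k
    emit(elems)
    return elems

7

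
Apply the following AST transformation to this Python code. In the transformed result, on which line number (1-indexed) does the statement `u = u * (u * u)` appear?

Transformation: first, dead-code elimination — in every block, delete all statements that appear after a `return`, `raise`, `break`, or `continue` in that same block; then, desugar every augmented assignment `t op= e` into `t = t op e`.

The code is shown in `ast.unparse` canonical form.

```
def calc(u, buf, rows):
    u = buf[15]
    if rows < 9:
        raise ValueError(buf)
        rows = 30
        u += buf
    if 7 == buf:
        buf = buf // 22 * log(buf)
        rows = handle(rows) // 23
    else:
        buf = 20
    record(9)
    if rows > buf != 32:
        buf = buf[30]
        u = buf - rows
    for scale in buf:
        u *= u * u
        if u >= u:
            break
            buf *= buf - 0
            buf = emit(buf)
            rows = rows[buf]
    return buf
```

Transformed code:
def calc(u, buf, rows):
    u = buf[15]
    if rows < 9:
        raise ValueError(buf)
    if 7 == buf:
        buf = buf // 22 * log(buf)
        rows = handle(rows) // 23
    else:
        buf = 20
    record(9)
    if rows > buf != 32:
        buf = buf[30]
        u = buf - rows
    for scale in buf:
        u = u * (u * u)
        if u >= u:
            break
    return buf

15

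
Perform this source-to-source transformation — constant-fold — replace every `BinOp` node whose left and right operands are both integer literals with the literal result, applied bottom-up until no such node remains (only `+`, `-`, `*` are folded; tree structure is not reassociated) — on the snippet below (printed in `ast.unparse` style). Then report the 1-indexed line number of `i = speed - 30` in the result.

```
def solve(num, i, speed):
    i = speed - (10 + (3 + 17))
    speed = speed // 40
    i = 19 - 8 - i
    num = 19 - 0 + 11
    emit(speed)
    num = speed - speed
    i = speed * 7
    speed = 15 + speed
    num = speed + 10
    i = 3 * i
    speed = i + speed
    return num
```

2

Transformed code:
def solve(num, i, speed):
    i = speed - 30
    speed = speed // 40
    i = 11 - i
    num = 30
    emit(speed)
    num = speed - speed
    i = speed * 7
    speed = 15 + speed
    num = speed + 10
    i = 3 * i
    speed = i + speed
    return num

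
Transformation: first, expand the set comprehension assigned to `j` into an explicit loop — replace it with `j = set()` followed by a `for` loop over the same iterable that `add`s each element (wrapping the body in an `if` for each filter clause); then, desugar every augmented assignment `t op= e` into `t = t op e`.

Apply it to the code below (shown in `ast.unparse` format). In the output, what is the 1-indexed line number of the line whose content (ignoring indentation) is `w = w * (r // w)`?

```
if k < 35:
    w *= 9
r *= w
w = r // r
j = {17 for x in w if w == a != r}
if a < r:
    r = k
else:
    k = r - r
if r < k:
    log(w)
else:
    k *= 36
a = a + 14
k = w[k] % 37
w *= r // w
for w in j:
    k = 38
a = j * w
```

19

Transformed code:
if k < 35:
    w = w * 9
r = r * w
w = r // r
j = set()
for x in w:
    if w == a != r:
        j.add(17)
if a < r:
    r = k
else:
    k = r - r
if r < k:
    log(w)
else:
    k = k * 36
a = a + 14
k = w[k] % 37
w = w * (r // w)
for w in j:
    k = 38
a = j * w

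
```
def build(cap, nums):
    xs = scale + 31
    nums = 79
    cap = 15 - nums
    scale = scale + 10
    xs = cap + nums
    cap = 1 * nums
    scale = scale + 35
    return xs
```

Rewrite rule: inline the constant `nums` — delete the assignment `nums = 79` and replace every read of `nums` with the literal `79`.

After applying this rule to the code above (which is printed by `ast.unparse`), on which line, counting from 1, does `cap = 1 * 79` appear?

Transformed code:
def build(cap, nums):
    xs = scale + 31
    cap = 15 - 79
    scale = scale + 10
    xs = cap + 79
    cap = 1 * 79
    scale = scale + 35
    return xs

6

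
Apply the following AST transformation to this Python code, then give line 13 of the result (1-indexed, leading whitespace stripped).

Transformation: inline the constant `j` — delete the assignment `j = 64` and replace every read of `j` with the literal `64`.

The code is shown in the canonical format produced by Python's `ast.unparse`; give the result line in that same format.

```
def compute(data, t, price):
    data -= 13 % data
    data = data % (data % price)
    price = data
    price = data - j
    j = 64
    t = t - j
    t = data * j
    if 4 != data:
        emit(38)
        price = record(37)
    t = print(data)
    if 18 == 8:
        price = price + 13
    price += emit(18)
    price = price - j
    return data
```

price = price + 13

Transformed code:
def compute(data, t, price):
    data -= 13 % data
    data = data % (data % price)
    price = data
    price = data - 64
    t = t - 64
    t = data * 64
    if 4 != data:
        emit(38)
        price = record(37)
    t = print(data)
    if 18 == 8:
        price = price + 13
    price += emit(18)
    price = price - 64
    return data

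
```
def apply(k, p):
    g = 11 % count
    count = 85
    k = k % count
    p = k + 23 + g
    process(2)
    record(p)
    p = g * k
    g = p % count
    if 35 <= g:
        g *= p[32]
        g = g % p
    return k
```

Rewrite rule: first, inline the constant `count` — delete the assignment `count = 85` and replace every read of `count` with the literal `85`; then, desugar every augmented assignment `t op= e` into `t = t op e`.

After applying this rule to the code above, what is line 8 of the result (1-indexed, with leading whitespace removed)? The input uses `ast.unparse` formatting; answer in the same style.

g = p % 85

Transformed code:
def apply(k, p):
    g = 11 % 85
    k = k % 85
    p = k + 23 + g
    process(2)
    record(p)
    p = g * k
    g = p % 85
    if 35 <= g:
        g = g * p[32]
        g = g % p
    return k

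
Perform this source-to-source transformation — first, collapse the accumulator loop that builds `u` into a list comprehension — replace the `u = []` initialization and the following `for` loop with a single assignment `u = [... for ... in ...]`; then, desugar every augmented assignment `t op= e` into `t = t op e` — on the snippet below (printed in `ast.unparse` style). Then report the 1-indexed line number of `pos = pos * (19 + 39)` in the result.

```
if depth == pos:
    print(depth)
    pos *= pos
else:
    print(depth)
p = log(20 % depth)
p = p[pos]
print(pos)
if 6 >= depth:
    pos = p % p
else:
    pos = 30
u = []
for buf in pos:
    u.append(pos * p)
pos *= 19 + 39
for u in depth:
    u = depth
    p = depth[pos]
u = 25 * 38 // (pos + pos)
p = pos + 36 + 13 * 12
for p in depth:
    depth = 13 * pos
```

14

Transformed code:
if depth == pos:
    print(depth)
    pos = pos * pos
else:
    print(depth)
p = log(20 % depth)
p = p[pos]
print(pos)
if 6 >= depth:
    pos = p % p
else:
    pos = 30
u = [pos * p for buf in pos]
pos = pos * (19 + 39)
for u in depth:
    u = depth
    p = depth[pos]
u = 25 * 38 // (pos + pos)
p = pos + 36 + 13 * 12
for p in depth:
    depth = 13 * pos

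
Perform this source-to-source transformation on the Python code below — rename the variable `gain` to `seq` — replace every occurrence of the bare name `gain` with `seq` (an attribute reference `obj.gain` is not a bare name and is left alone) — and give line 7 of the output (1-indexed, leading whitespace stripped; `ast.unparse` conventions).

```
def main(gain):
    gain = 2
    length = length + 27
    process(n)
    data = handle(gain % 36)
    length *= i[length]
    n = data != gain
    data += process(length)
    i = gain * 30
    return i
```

n = data != seq

Transformed code:
def main(seq):
    seq = 2
    length = length + 27
    process(n)
    data = handle(seq % 36)
    length *= i[length]
    n = data != seq
    data += process(length)
    i = seq * 30
    return i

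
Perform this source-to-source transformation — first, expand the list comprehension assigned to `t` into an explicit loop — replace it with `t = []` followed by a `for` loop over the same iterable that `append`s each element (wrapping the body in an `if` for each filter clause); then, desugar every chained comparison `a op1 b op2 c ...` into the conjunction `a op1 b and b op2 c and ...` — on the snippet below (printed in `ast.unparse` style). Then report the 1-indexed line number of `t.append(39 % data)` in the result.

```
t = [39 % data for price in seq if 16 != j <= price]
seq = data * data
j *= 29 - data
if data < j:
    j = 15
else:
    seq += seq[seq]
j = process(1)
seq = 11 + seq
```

4

Transformed code:
t = []
for price in seq:
    if 16 != j and j <= price:
        t.append(39 % data)
seq = data * data
j *= 29 - data
if data < j:
    j = 15
else:
    seq += seq[seq]
j = process(1)
seq = 11 + seq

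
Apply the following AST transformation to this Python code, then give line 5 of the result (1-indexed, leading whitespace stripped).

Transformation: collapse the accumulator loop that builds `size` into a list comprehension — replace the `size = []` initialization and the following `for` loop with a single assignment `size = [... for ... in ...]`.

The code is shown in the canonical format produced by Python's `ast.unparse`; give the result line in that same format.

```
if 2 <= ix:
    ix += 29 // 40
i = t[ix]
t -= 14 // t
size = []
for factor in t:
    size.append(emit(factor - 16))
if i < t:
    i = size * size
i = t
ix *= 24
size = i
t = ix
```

Transformed code:
if 2 <= ix:
    ix += 29 // 40
i = t[ix]
t -= 14 // t
size = [emit(factor - 16) for factor in t]
if i < t:
    i = size * size
i = t
ix *= 24
size = i
t = ix

size = [emit(factor - 16) for factor in t]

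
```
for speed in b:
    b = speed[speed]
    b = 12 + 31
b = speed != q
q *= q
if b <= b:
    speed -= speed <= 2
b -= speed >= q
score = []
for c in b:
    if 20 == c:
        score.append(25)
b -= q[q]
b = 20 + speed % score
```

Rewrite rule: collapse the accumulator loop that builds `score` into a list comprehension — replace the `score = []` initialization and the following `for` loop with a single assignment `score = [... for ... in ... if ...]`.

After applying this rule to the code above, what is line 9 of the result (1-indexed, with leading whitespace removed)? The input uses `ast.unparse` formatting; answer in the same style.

Transformed code:
for speed in b:
    b = speed[speed]
    b = 12 + 31
b = speed != q
q *= q
if b <= b:
    speed -= speed <= 2
b -= speed >= q
score = [25 for c in b if 20 == c]
b -= q[q]
b = 20 + speed % score

score = [25 for c in b if 20 == c]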